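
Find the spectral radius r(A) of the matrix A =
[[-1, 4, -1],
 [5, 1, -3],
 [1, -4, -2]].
r(A) ≈ 5.6808

The eigenvalues of A are the roots of its characteristic polynomial. With M = A (coefficients from the trace, the sum of principal 2x2 minors, and det A):
  p(λ) = det(λ I - M) = λ^3 + 2λ^2 - 32λ - 63.
No integer candidate from the rational root theorem (±divisors of 63) is a root, so the roots are irrational. The cubic discriminant is Δ = 102597 > 0, so there are three distinct real roots. p(-6) = -15 and p(-5) = 22 have opposite signs, so a root lies in (-6, -5); Newton's method refines it to λ ≈ -5.6808. p(-2) = 1 and p(-1) = -30 have opposite signs, so a root lies in (-2, -1); Newton's method refines it to λ ≈ -1.9645. p(5) = -48 and p(6) = 33 have opposite signs, so a root lies in (5, 6); Newton's method refines it to λ ≈ 5.6453. Check (Vieta): the three roots sum to -2, matching tr M = -2.
Thus the eigenvalues (to 4 decimals) are -5.6808 (modulus 5.6808); -1.9645 (modulus 1.9645); 5.6453 (modulus 5.6453). The spectral radius is the largest modulus: r(A) ≈ 5.6808. (Cross-check: r(A) ≤ ||A||_2 ≈ 6.2656; equality holds whenever A is normal, though it can also hold for some non-normal A.)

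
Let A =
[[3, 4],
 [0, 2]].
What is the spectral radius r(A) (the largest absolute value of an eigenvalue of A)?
r(A) = 3

The eigenvalues of A are the roots of its characteristic polynomial. With M = A (coefficients from the trace and determinant):
  p(λ) = det(λ I - M) = λ^2 - 5λ + 6.
For λ^2 - 5λ + 6 the discriminant is 1. It is a perfect square (1^2), so the roots are rational: λ = (5 ± 1)/2 = 3, 2.
Thus the eigenvalues (to 4 decimals) are 3 (modulus 3); 2 (modulus 2). The spectral radius is the largest modulus: r(A) = 3. (Cross-check: r(A) ≤ ||A||_2 ≈ 5.2631; equality holds whenever A is normal, though it can also hold for some non-normal A.)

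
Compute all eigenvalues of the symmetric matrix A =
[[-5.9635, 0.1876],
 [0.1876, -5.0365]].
sigma(A) ≈ {-6, -5}

A is real symmetric, so its spectrum consists of real eigenvalues. Expanding the characteristic polynomial of the displayed matrix gives
  det(λ I - A) = p(λ) = λ^2 + (11)λ + (30).
Solving p(λ) = 0 yields eigenvalues ≈ -6, -5. (A is shown rounded to 4 decimals, so these recover the underlying integer eigenvalues to within that precision.)
Verification: the trace of A = -11 equals the sum of eigenvalues -11, and det(A) ≈ 30.0000 matches the eigenvalue product 30.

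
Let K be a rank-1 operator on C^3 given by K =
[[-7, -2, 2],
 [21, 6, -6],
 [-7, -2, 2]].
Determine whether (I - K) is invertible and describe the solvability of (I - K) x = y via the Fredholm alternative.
(I - K) is singular (det(I - K) = 0, i.e. 1 ∈ sigma(K)). (I - K) x = y is solvable iff y ⊥ ker((I - K)^*) = span{(-7, -2, 2)}, i.e. iff -7y_1 - 2y_2 + 2y_3 = 0. When solvable, the solutions are x = y + c·(1, -3, 1), c arbitrary (ker(I - K) = span{(1, -3, 1)}, dimension 1).

K has rank 1, so it is an outer product K = u v^T: every row of K is a multiple of one row vector. Reading off the entries, u = (1, -3, 1) and v = (-7, -2, 2) (row i of K equals u_i·v^T). A rank-one matrix u v^T satisfies K u = u (v·u) and kills the (2)-dimensional subspace v^⊥, so its characteristic polynomial is lambda^2 (lambda - v·u) with v·u = tr K = 1. Hence the eigenvalues of I - K are 1 (multiplicity 2) and 1 - (1) = 0, so det(I - K) = 0. (Direct check: I - K =
[[8, 2, -2],
 [-21, -5, 6],
 [7, 2, -1]]
has determinant 0.) So 1 is an eigenvalue of K and (I - K) is not invertible. The finite-dimensional Fredholm alternative says: either (I - K) is invertible, or ker(I - K) ≠ {0} and then range(I - K) = ker((I - K)^*)^⊥, with dim ker(I - K) = dim ker((I - K)^*). We are in the second case, so we need both kernels. Kernel of I - K: (I - K) u = u - u (v·u) = u - u = 0, so ker(I - K) = span{u} = span{(1, -3, 1)} (it is exactly 1-dimensional because rank(I - K) = 2). Kernel of the adjoint: K is real, so (I - K)^* = I - K^T = I - v u^T, and (I - v u^T) v = v - v (u·v) = 0; hence ker((I - K)^*) = span{v} = span{(-7, -2, 2)}. Therefore (I - K) x = y is solvable iff <y, v> = 0, i.e. iff -7y_1 - 2y_2 + 2y_3 = 0. When this holds, K y = u (v·y) = 0, so (I - K) y = y and x = y is a particular solution; the full solution set is the line x = y + c·u = y + c·(1, -3, 1), c ∈ C.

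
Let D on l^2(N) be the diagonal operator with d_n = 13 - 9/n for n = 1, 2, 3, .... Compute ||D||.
||D|| = 13

For a diagonal operator on l^2 with entries d_n, ||D|| = sup_n |d_n|. Here d_1 = 4, d_2 = 17/2, ..., and d_n = 13 - 9/n increases monotonically toward 13. All terms lie in [4, 13), so |d_n| = d_n and the supremum is the limit 13, which is not attained by any individual d_n. Hence ||D|| = 13.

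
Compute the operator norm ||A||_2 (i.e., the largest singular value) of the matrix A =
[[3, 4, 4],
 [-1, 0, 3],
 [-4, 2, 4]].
||A||_2 ≈ 7.5593 (= sqrt(largest eigenvalue of A^T A))

||A||_2 = sigma_max(A) = sqrt(lambda_max(A^T A)). Form the symmetric matrix M = A^T A =
[[26, 4, -7],
 [4, 20, 24],
 [-7, 24, 41]].
Its characteristic polynomial (trace, sum of principal 2x2 minors, determinant of M give the coefficients) is
  p(λ) = det(λ I - M) = λ^3 - 87λ^2 + 1765λ - 3364.
No integer candidate from the rational root theorem (±divisors of 3364) is a root, so the roots are irrational. The cubic discriminant is Δ = 1717350125 > 0, so there are three distinct real roots. p(2) = -174 and p(3) = 1175 have opposite signs, so a root lies in (2, 3); Newton's method refines it to λ ≈ 2.1226. p(27) = 551 and p(28) = -200 have opposite signs, so a root lies in (27, 28); Newton's method refines it to λ ≈ 27.7348. p(57) = -229 and p(58) = 1450 have opposite signs, so a root lies in (57, 58); Newton's method refines it to λ ≈ 57.1426. Check (Vieta): the three roots sum to 87, matching tr M = 87.
So the eigenvalues of A^T A are ≈ 2.1226, 27.7348, 57.1426 (all ≥ 0, as they must be for A^T A). The largest is λ_max ≈ 57.1426, hence ||A||_2 = sqrt(λ_max) ≈ 7.5593.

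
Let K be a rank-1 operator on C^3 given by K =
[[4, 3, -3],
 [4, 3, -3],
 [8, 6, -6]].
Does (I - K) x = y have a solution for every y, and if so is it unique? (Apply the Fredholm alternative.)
(I - K) is singular (det(I - K) = 0, i.e. 1 ∈ sigma(K)). (I - K) x = y is solvable iff y ⊥ ker((I - K)^*) = span{(4, 3, -3)}, i.e. iff 4y_1 + 3y_2 - 3y_3 = 0. When solvable, the solutions are x = y + c·(1, 1, 2), c arbitrary (ker(I - K) = span{(1, 1, 2)}, dimension 1).

K has rank 1, so it is an outer product K = u v^T: every row of K is a multiple of one row vector. Reading off the entries, u = (1, 1, 2) and v = (4, 3, -3) (row i of K equals u_i·v^T). A rank-one matrix u v^T satisfies K u = u (v·u) and kills the (2)-dimensional subspace v^⊥, so its characteristic polynomial is lambda^2 (lambda - v·u) with v·u = tr K = 1. Hence the eigenvalues of I - K are 1 (multiplicity 2) and 1 - (1) = 0, so det(I - K) = 0. (Direct check: I - K =
[[-3, -3, 3],
 [-4, -2, 3],
 [-8, -6, 7]]
has determinant 0.) So 1 is an eigenvalue of K and (I - K) is not invertible. The finite-dimensional Fredholm alternative says: either (I - K) is invertible, or ker(I - K) ≠ {0} and then range(I - K) = ker((I - K)^*)^⊥, with dim ker(I - K) = dim ker((I - K)^*). We are in the second case, so we need both kernels. Kernel of I - K: (I - K) u = u - u (v·u) = u - u = 0, so ker(I - K) = span{u} = span{(1, 1, 2)} (it is exactly 1-dimensional because rank(I - K) = 2). Kernel of the adjoint: K is real, so (I - K)^* = I - K^T = I - v u^T, and (I - v u^T) v = v - v (u·v) = 0; hence ker((I - K)^*) = span{v} = span{(4, 3, -3)}. Therefore (I - K) x = y is solvable iff <y, v> = 0, i.e. iff 4y_1 + 3y_2 - 3y_3 = 0. When this holds, K y = u (v·y) = 0, so (I - K) y = y and x = y is a particular solution; the full solution set is the line x = y + c·u = y + c·(1, 1, 2), c ∈ C.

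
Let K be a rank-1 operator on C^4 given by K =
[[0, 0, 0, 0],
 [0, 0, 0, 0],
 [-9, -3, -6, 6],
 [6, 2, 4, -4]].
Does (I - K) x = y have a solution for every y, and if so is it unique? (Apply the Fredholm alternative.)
(I - K) is invertible (det(I - K) = 11 ≠ 0), so for every y in C^4 the equation (I - K) x = y has a unique solution.

K has rank 1, so it is an outer product K = u v^T: every row of K is a multiple of one row vector. Reading off the entries, u = (0, 0, -3, 2) and v = (3, 1, 2, -2) (row i of K equals u_i·v^T). A rank-one matrix u v^T satisfies K u = u (v·u) and kills the (3)-dimensional subspace v^⊥, so its characteristic polynomial is lambda^3 (lambda - v·u) with v·u = tr K = -10. Hence the eigenvalues of I - K are 1 (multiplicity 3) and 1 - (-10) = 11, so det(I - K) = 11. (Direct check: I - K =
[[1, 0, 0, 0],
 [0, 1, 0, 0],
 [9, 3, 7, -6],
 [-6, -2, -4, 5]]
has determinant 11.) The finite-dimensional Fredholm alternative says: either (I - K) is invertible, or ker(I - K) ≠ {0} and then range(I - K) = ker((I - K)^*)^⊥, with dim ker(I - K) = dim ker((I - K)^*). Since det(I - K) ≠ 0, 1 is not an eigenvalue of K and ker(I - K) = {0}, so we are in the first case: for every y there is a unique x = (I - K)^(-1) y. Explicitly, by the Sherman–Morrison formula, (I - u v^T)^(-1) = I + u v^T/(1 - v·u), i.e. (I - K)^(-1) = I + K/(11).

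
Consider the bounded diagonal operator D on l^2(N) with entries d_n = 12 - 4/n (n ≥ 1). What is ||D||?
||D|| = 12

For a diagonal operator on l^2 with entries d_n, ||D|| = sup_n |d_n|. Here d_1 = 8, d_2 = 10, ..., and d_n = 12 - 4/n increases monotonically toward 12. All terms lie in [8, 12), so |d_n| = d_n and the supremum is the limit 12, which is not attained by any individual d_n. Hence ||D|| = 12.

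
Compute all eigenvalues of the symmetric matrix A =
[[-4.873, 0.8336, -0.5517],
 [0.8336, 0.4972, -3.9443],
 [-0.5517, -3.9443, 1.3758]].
sigma(A) ≈ {-5, -3, 5}

A is real symmetric, so its spectrum consists of real eigenvalues. Expanding the characteristic polynomial of the displayed matrix gives
  det(λ I - A) = p(λ) = λ^3 + (3)λ^2 + (-25)λ + (-74.9989).
Solving p(λ) = 0 yields eigenvalues ≈ -5, -3, 5. (A is shown rounded to 4 decimals, so these recover the underlying integer eigenvalues to within that precision.)
Verification: the trace of A = -3 equals the sum of eigenvalues -3, and det(A) ≈ 74.9989 matches the eigenvalue product 75.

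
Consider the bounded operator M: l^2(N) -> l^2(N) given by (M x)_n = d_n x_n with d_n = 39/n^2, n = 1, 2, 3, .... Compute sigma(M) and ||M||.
sigma(M) = {39/n^2 : n ≥ 1} ∪ {0}; ||M|| = 39

A bounded diagonal operator on l^2 with diagonal entries d_n has spectrum equal to the closure of {d_n : n ≥ 1}: every d_n is an eigenvalue (with eigenvector e_n), so {d_n} ⊂ sigma(M); the spectrum is closed, so its closure is too; and for lambda not in the closure, (M - lambda I) has bounded inverse (the diagonal entries 1/(d_n - lambda) are bounded). For our sequence d_n = 39/n^2, n = 1, 2, 3, ...:
  - {d_n} = {39/n^2 : n ≥ 1}; the only limit point is 0
  - closure = {39/n^2 : n ≥ 1} ∪ {0}
For the norm: a diagonal operator has ||M|| = sup_n |d_n|. Here d_n = 39/n^2 is positive and decreasing, so sup_n |d_n| = d_1 = 39. So ||M|| = 39.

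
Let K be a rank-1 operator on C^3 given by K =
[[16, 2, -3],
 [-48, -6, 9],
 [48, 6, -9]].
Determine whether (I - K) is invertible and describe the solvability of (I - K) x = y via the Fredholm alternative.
(I - K) is singular (det(I - K) = 0, i.e. 1 ∈ sigma(K)). (I - K) x = y is solvable iff y ⊥ ker((I - K)^*) = span{(16, 2, -3)}, i.e. iff 16y_1 + 2y_2 - 3y_3 = 0. When solvable, the solutions are x = y + c·(1, -3, 3), c arbitrary (ker(I - K) = span{(1, -3, 3)}, dimension 1).

K has rank 1, so it is an outer product K = u v^T: every row of K is a multiple of one row vector. Reading off the entries, u = (1, -3, 3) and v = (16, 2, -3) (row i of K equals u_i·v^T). A rank-one matrix u v^T satisfies K u = u (v·u) and kills the (2)-dimensional subspace v^⊥, so its characteristic polynomial is lambda^2 (lambda - v·u) with v·u = tr K = 1. Hence the eigenvalues of I - K are 1 (multiplicity 2) and 1 - (1) = 0, so det(I - K) = 0. (Direct check: I - K =
[[-15, -2, 3],
 [48, 7, -9],
 [-48, -6, 10]]
has determinant 0.) So 1 is an eigenvalue of K and (I - K) is not invertible. The finite-dimensional Fredholm alternative says: either (I - K) is invertible, or ker(I - K) ≠ {0} and then range(I - K) = ker((I - K)^*)^⊥, with dim ker(I - K) = dim ker((I - K)^*). We are in the second case, so we need both kernels. Kernel of I - K: (I - K) u = u - u (v·u) = u - u = 0, so ker(I - K) = span{u} = span{(1, -3, 3)} (it is exactly 1-dimensional because rank(I - K) = 2). Kernel of the adjoint: K is real, so (I - K)^* = I - K^T = I - v u^T, and (I - v u^T) v = v - v (u·v) = 0; hence ker((I - K)^*) = span{v} = span{(16, 2, -3)}. Therefore (I - K) x = y is solvable iff <y, v> = 0, i.e. iff 16y_1 + 2y_2 - 3y_3 = 0. When this holds, K y = u (v·y) = 0, so (I - K) y = y and x = y is a particular solution; the full solution set is the line x = y + c·u = y + c·(1, -3, 3), c ∈ C.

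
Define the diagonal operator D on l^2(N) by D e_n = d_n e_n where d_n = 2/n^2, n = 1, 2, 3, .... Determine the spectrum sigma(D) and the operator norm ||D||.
sigma(D) = {2/n^2 : n ≥ 1} ∪ {0}; ||D|| = 2

A bounded diagonal operator on l^2 with diagonal entries d_n has spectrum equal to the closure of {d_n : n ≥ 1}: every d_n is an eigenvalue (with eigenvector e_n), so {d_n} ⊂ sigma(D); the spectrum is closed, so its closure is too; and for lambda not in the closure, (D - lambda I) has bounded inverse (the diagonal entries 1/(d_n - lambda) are bounded). For our sequence d_n = 2/n^2, n = 1, 2, 3, ...:
  - {d_n} = {2/n^2 : n ≥ 1}; the only limit point is 0
  - closure = {2/n^2 : n ≥ 1} ∪ {0}
For the norm: a diagonal operator has ||D|| = sup_n |d_n|. Here d_n = 2/n^2 is positive and decreasing, so sup_n |d_n| = d_1 = 2. So ||D|| = 2.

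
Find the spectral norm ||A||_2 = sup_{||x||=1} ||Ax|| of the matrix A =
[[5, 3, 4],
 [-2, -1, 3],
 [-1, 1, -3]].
||A||_2 ≈ 7.3866 (= sqrt(largest eigenvalue of A^T A))

||A||_2 = sigma_max(A) = sqrt(lambda_max(A^T A)). Form the symmetric matrix M = A^T A =
[[30, 16, 17],
 [16, 11, 6],
 [17, 6, 34]].
Its characteristic polynomial (trace, sum of principal 2x2 minors, determinant of M give the coefficients) is
  p(λ) = det(λ I - M) = λ^3 - 75λ^2 + 1143λ - 1521.
No integer candidate from the rational root theorem (±divisors of 1521) is a root, so the roots are irrational. The cubic discriminant is Δ = 1093519440 > 0, so there are three distinct real roots. p(1) = -452 and p(2) = 473 have opposite signs, so a root lies in (1, 2); Newton's method refines it to λ ≈ 1.4697. p(18) = 585 and p(19) = -20 have opposite signs, so a root lies in (18, 19); Newton's method refines it to λ ≈ 18.9679. p(54) = -1035 and p(55) = 844 have opposite signs, so a root lies in (54, 55); Newton's method refines it to λ ≈ 54.5624. Check (Vieta): the three roots sum to 75, matching tr M = 75.
So the eigenvalues of A^T A are ≈ 1.4697, 18.9679, 54.5624 (all ≥ 0, as they must be for A^T A). The largest is λ_max ≈ 54.5624, hence ||A||_2 = sqrt(λ_max) ≈ 7.3866.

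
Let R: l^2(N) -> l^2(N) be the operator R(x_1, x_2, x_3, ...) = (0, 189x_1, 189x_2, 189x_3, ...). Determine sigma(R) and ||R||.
sigma(R) = closed disk {z in C : |z| ≤ 189}; ||R|| = 189

Note R = 189·U where U is the unit right shift (U x)_k = x_{k-1} (with x_0 := 0); so ||R|| = 189||U|| and sigma(R) = 189·sigma(U). ||R x||^2 = sum_{k≥1} |189x_k|^2 = 35721||x||^2, so ||R|| = 189 and sigma(R) ⊂ {|z| ≤ 189}. For any |lambda| < 189, the equation (R - lambda I) x = 0 forces x_1 = 0, then 189x_k = lambda x_{k+1} ⇒ x = 0, so R has no eigenvalues. But (R - lambda I) is not surjective for |lambda| < 189: solving (R - lambda I) x = e_1 would require x_n proportional to (lambda/189)^(-n), which is not in l^2. So every |lambda| < 189 lies in the residual spectrum. The boundary |lambda| = 189 is in the approximate point spectrum (the spectrum is closed). Hence sigma(R) is the closed disk of radius 189.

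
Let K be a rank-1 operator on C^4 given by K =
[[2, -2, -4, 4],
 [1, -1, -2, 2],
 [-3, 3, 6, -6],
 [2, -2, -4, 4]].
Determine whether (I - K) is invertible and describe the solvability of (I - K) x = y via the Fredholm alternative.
(I - K) is invertible (det(I - K) = -10 ≠ 0), so for every y in C^4 the equation (I - K) x = y has a unique solution.

K has rank 1, so it is an outer product K = u v^T: every row of K is a multiple of one row vector. Reading off the entries, u = (-2, -1, 3, -2) and v = (-1, 1, 2, -2) (row i of K equals u_i·v^T). A rank-one matrix u v^T satisfies K u = u (v·u) and kills the (3)-dimensional subspace v^⊥, so its characteristic polynomial is lambda^3 (lambda - v·u) with v·u = tr K = 11. Hence the eigenvalues of I - K are 1 (multiplicity 3) and 1 - (11) = -10, so det(I - K) = -10. (Direct check: I - K =
[[-1, 2, 4, -4],
 [-1, 2, 2, -2],
 [3, -3, -5, 6],
 [-2, 2, 4, -3]]
has determinant -10.) The finite-dimensional Fredholm alternative says: either (I - K) is invertible, or ker(I - K) ≠ {0} and then range(I - K) = ker((I - K)^*)^⊥, with dim ker(I - K) = dim ker((I - K)^*). Since det(I - K) ≠ 0, 1 is not an eigenvalue of K and ker(I - K) = {0}, so we are in the first case: for every y there is a unique x = (I - K)^(-1) y. Explicitly, by the Sherman–Morrison formula, (I - u v^T)^(-1) = I + u v^T/(1 - v·u), i.e. (I - K)^(-1) = I + K/(-10).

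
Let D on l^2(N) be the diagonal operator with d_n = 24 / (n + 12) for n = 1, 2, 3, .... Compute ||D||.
||D|| = 24/13 (attained at n = 1)

For D diagonal, ||D|| = sup_n |d_n| = sup_n 24/(n + 12). This is positive and strictly decreasing in n, so the supremum is attained at n = 1: d_1 = 24/(1 + 12) = 24/13. Hence ||D|| = 24/13.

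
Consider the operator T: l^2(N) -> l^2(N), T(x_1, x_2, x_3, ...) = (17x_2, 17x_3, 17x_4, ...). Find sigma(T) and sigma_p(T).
sigma(T) = closed disk {z in C : |z| ≤ 17}; sigma_p(T) = open disk {z in C : |z| < 17}

Note T = 17·V where V is the unit left shift (V x)_k = x_{k+1}; so sigma(T) = 17·sigma(V) and ||T|| = 17||V||. ||T x||^2 = 289sum_{k≥2} |x_k|^2 ≤ 289||x||^2, with equality on {x : x_1 = 0}, so ||T|| = 17. For any lambda with |lambda| < 17, set r = lambda/17 (|r| < 1); the vector x = (1, r, r^2, ...) is in l^2 and satisfies T x = 17(r, r^2, ...) = lambda x, so lambda is an eigenvalue. On the boundary |lambda| = 17 the geometric series diverges, so no l^2 eigenvector exists, but these lambda lie in the approximate point spectrum. Hence sigma(T) is the closed disk of radius 17 and sigma_p(T) is the open disk.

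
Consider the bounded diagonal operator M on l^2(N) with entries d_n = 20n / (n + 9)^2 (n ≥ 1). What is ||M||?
||M|| = 5/9 (attained at n = 9)

For M diagonal, ||M|| = sup_n |d_n|. Treat f(x) = 20x / (x + 9)^2 for real x > 0. By the quotient rule, f'(x) = 20(9 - x)/(x + 9)^3, which is positive for x < 9 and negative for x > 9. So f has a unique maximum at x = 9, and since 9 is a positive integer, the supremum over n ≥ 1 is attained at n = 9: d_9 = 20·9/(9 + 9)^2 = 20·9/324 = 5/9. Hence ||M|| = 5/9.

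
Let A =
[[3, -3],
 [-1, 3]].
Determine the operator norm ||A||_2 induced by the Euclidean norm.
||A||_2 = sqrt((28 + sqrt(640))/2) ≈ 5.1623 (= sqrt(largest eigenvalue of A^T A))

||A||_2 = sigma_max(A) = sqrt(lambda_max(A^T A)). Form the symmetric matrix M = A^T A =
[[10, -12],
 [-12, 18]].
Its characteristic polynomial (trace, determinant of M give the coefficients) is
  p(λ) = det(λ I - M) = λ^2 - 28λ + 36.
For λ^2 - 28λ + 36 the discriminant is 640. It is nonnegative but not a perfect square, so the roots are real and irrational: λ = (28 ± sqrt(640))/2 ≈ 26.6491, 1.3509.
So the eigenvalues of A^T A are ≈ 1.3509, 26.6491 (all ≥ 0, as they must be for A^T A). The largest is λ_max = (28 + sqrt(640))/2 ≈ 26.6491, hence ||A||_2 = sqrt(λ_max) = sqrt((28 + sqrt(640))/2) ≈ 5.1623.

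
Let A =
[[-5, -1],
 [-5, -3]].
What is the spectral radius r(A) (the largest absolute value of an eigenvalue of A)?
r(A) = (8 + sqrt(24))/2 ≈ 6.4495

The eigenvalues of A are the roots of its characteristic polynomial. With M = A (coefficients from the trace and determinant):
  p(λ) = det(λ I - M) = λ^2 + 8λ + 10.
For λ^2 + 8λ + 10 the discriminant is 24. It is nonnegative but not a perfect square, so the roots are real and irrational: λ = (-8 ± sqrt(24))/2 ≈ -1.5505, -6.4495.
Thus the eigenvalues (to 4 decimals) are -1.5505 (modulus 1.5505); -6.4495 (modulus 6.4495). The spectral radius is the largest modulus: r(A) = (8 + sqrt(24))/2 ≈ 6.4495. (Cross-check: r(A) ≤ ||A||_2 ≈ 7.6344; equality holds whenever A is normal, though it can also hold for some non-normal A.)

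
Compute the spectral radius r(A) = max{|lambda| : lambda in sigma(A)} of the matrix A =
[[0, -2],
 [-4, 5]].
r(A) = (5 + sqrt(57))/2 ≈ 6.2749

The eigenvalues of A are the roots of its characteristic polynomial. With M = A (coefficients from the trace and determinant):
  p(λ) = det(λ I - M) = λ^2 - 5λ - 8.
For λ^2 - 5λ - 8 the discriminant is 57. It is nonnegative but not a perfect square, so the roots are real and irrational: λ = (5 ± sqrt(57))/2 ≈ 6.2749, -1.2749.
Thus the eigenvalues (to 4 decimals) are 6.2749 (modulus 6.2749); -1.2749 (modulus 1.2749). The spectral radius is the largest modulus: r(A) = (5 + sqrt(57))/2 ≈ 6.2749. (Cross-check: r(A) ≤ ||A||_2 ≈ 6.5977; equality holds whenever A is normal, though it can also hold for some non-normal A.)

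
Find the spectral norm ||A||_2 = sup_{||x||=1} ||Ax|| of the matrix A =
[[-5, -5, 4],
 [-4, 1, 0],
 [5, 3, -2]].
||A||_2 ≈ 10.3663 (= sqrt(largest eigenvalue of A^T A))

||A||_2 = sigma_max(A) = sqrt(lambda_max(A^T A)). Form the symmetric matrix M = A^T A =
[[66, 36, -30],
 [36, 35, -26],
 [-30, -26, 20]].
Its characteristic polynomial (trace, sum of principal 2x2 minors, determinant of M give the coefficients) is
  p(λ) = det(λ I - M) = λ^3 - 121λ^2 + 1458λ - 324.
No integer candidate from the rational root theorem (±divisors of 324) is a root, so the roots are irrational. The cubic discriminant is Δ = 17455947444 > 0, so there are three distinct real roots. p(0) = -324 and p(1) = 1014 have opposite signs, so a root lies in (0, 1); Newton's method refines it to λ ≈ 0.2265. p(13) = 378 and p(14) = -884 have opposite signs, so a root lies in (13, 14); Newton's method refines it to λ ≈ 13.3133. p(107) = -4604 and p(108) = 5508 have opposite signs, so a root lies in (107, 108); Newton's method refines it to λ ≈ 107.4602. Check (Vieta): the three roots sum to 121, matching tr M = 121.
So the eigenvalues of A^T A are ≈ 0.2265, 13.3133, 107.4602 (all ≥ 0, as they must be for A^T A). The largest is λ_max ≈ 107.4602, hence ||A||_2 = sqrt(λ_max) ≈ 10.3663.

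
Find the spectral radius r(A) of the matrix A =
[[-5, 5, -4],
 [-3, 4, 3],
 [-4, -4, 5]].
r(A) ≈ 6.6206

The eigenvalues of A are the roots of its characteristic polynomial. With M = A (coefficients from the trace, the sum of principal 2x2 minors, and det A):
  p(λ) = det(λ I - M) = λ^3 - 4λ^2 - 14λ + 257.
No integer candidate from the rational root theorem (±divisors of 257) is a root, so the roots are irrational. The cubic discriminant is Δ = -1444363 < 0, so there is one real root and a complex-conjugate pair. p(-6) = -19 and p(-5) = 102 have opposite signs, so a root lies in (-6, -5); Newton's method refines it to λ ≈ -5.8633. Dividing out (λ - (-5.8633)) leaves approximately λ^2 - 9.8633λ + 43.8318. For λ^2 - 9.8633λ + 43.8318 the discriminant is -78.0422. It is negative, so the remaining roots are the complex-conjugate pair λ ≈ 4.9317 ± 4.4171i. Their product equals the constant term, so |λ|^2 ≈ 43.8318 and |λ| ≈ 6.6206.
Thus the eigenvalues (to 4 decimals) are -5.8633 (modulus 5.8633); 4.9317 ± 4.4171i (modulus 6.6206). The spectral radius is the largest modulus: r(A) ≈ 6.6206. (Cross-check: r(A) ≤ ||A||_2 ≈ 9.227; equality holds whenever A is normal, though it can also hold for some non-normal A.)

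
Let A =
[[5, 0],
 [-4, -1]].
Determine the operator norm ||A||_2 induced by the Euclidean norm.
||A||_2 = sqrt((42 + sqrt(1664))/2) ≈ 6.434 (= sqrt(largest eigenvalue of A^T A))

||A||_2 = sigma_max(A) = sqrt(lambda_max(A^T A)). Form the symmetric matrix M = A^T A =
[[41, 4],
 [4, 1]].
Its characteristic polynomial (trace, determinant of M give the coefficients) is
  p(λ) = det(λ I - M) = λ^2 - 42λ + 25.
For λ^2 - 42λ + 25 the discriminant is 1664. It is nonnegative but not a perfect square, so the roots are real and irrational: λ = (42 ± sqrt(1664))/2 ≈ 41.3961, 0.6039.
So the eigenvalues of A^T A are ≈ 0.6039, 41.3961 (all ≥ 0, as they must be for A^T A). The largest is λ_max = (42 + sqrt(1664))/2 ≈ 41.3961, hence ||A||_2 = sqrt(λ_max) = sqrt((42 + sqrt(1664))/2) ≈ 6.434.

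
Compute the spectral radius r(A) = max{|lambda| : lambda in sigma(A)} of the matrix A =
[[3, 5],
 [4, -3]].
r(A) = sqrt(116)/2 ≈ 5.3852

The eigenvalues of A are the roots of its characteristic polynomial. With M = A (coefficients from the trace and determinant):
  p(λ) = det(λ I - M) = λ^2 - 29.
For λ^2 - 29 the discriminant is 116. It is nonnegative but not a perfect square, so the roots are real and irrational: λ = ± sqrt(116)/2 ≈ 5.3852, -5.3852.
Thus the eigenvalues (to 4 decimals) are 5.3852 (modulus 5.3852); -5.3852 (modulus 5.3852). The spectral radius is the largest modulus: r(A) = sqrt(116)/2 ≈ 5.3852. (Cross-check: r(A) ≤ ||A||_2 ≈ 5.9083; equality holds whenever A is normal, though it can also hold for some non-normal A.)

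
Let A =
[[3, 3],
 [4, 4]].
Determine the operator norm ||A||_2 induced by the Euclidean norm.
||A||_2 = sqrt(50) ≈ 7.0711 (= sqrt(largest eigenvalue of A^T A))

||A||_2 = sigma_max(A) = sqrt(lambda_max(A^T A)). Form the symmetric matrix M = A^T A =
[[25, 25],
 [25, 25]].
Its characteristic polynomial (trace, determinant of M give the coefficients) is
  p(λ) = det(λ I - M) = λ^2 - 50λ.
For λ^2 - 50λ the discriminant is 2500. It is a perfect square (50^2), so the roots are rational: λ = (50 ± 50)/2 = 50, 0.
So the eigenvalues of A^T A are ≈ 0, 50 (all ≥ 0, as they must be for A^T A). The largest is λ_max = 50, hence ||A||_2 = sqrt(λ_max) = sqrt(50) ≈ 7.0711.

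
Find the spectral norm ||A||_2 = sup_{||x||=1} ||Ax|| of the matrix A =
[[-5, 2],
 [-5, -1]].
||A||_2 = sqrt((55 + sqrt(2125))/2) ≈ 7.1098 (= sqrt(largest eigenvalue of A^T A))

||A||_2 = sigma_max(A) = sqrt(lambda_max(A^T A)). Form the symmetric matrix M = A^T A =
[[50, -5],
 [-5, 5]].
Its characteristic polynomial (trace, determinant of M give the coefficients) is
  p(λ) = det(λ I - M) = λ^2 - 55λ + 225.
For λ^2 - 55λ + 225 the discriminant is 2125. It is nonnegative but not a perfect square, so the roots are real and irrational: λ = (55 ± sqrt(2125))/2 ≈ 50.5489, 4.4511.
So the eigenvalues of A^T A are ≈ 4.4511, 50.5489 (all ≥ 0, as they must be for A^T A). The largest is λ_max = (55 + sqrt(2125))/2 ≈ 50.5489, hence ||A||_2 = sqrt(λ_max) = sqrt((55 + sqrt(2125))/2) ≈ 7.1098.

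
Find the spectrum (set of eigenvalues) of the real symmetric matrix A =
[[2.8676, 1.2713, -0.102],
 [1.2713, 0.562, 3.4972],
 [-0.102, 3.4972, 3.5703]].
sigma(A) ≈ {-2, 3, 6}

A is real symmetric, so its spectrum consists of real eigenvalues. Expanding the characteristic polynomial of the displayed matrix gives
  det(λ I - A) = p(λ) = λ^3 + (-7)λ^2 + (0)λ + (36.0012).
Solving p(λ) = 0 yields eigenvalues ≈ -2, 3, 6. (A is shown rounded to 4 decimals, so these recover the underlying integer eigenvalues to within that precision.)
Verification: the trace of A = 7 equals the sum of eigenvalues 7, and det(A) ≈ -36.0012 matches the eigenvalue product -36.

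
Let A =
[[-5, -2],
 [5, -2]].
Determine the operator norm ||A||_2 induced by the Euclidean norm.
||A||_2 = sqrt(50) ≈ 7.0711 (= sqrt(largest eigenvalue of A^T A))

||A||_2 = sigma_max(A) = sqrt(lambda_max(A^T A)). Form the symmetric matrix M = A^T A =
[[50, 0],
 [0, 8]].
Its characteristic polynomial (trace, determinant of M give the coefficients) is
  p(λ) = det(λ I - M) = λ^2 - 58λ + 400.
For λ^2 - 58λ + 400 the discriminant is 1764. It is a perfect square (42^2), so the roots are rational: λ = (58 ± 42)/2 = 50, 8.
So the eigenvalues of A^T A are ≈ 8, 50 (all ≥ 0, as they must be for A^T A). The largest is λ_max = 50, hence ||A||_2 = sqrt(λ_max) = sqrt(50) ≈ 7.0711.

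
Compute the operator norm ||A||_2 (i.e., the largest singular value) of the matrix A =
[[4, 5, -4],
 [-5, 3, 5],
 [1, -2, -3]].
||A||_2 ≈ 9.4981 (= sqrt(largest eigenvalue of A^T A))

||A||_2 = sigma_max(A) = sqrt(lambda_max(A^T A)). Form the symmetric matrix M = A^T A =
[[42, 3, -44],
 [3, 38, 1],
 [-44, 1, 50]].
Its characteristic polynomial (trace, sum of principal 2x2 minors, determinant of M give the coefficients) is
  p(λ) = det(λ I - M) = λ^3 - 130λ^2 + 3650λ - 5476.
No integer candidate from the rational root theorem (±divisors of 5476) is a root, so the roots are irrational. The cubic discriminant is Δ = 28479540448 > 0, so there are three distinct real roots. p(1) = -1955 and p(2) = 1312 have opposite signs, so a root lies in (1, 2); Newton's method refines it to λ ≈ 1.5891. p(38) = 376 and p(39) = -1537 have opposite signs, so a root lies in (38, 39); Newton's method refines it to λ ≈ 38.1978. p(90) = -976 and p(91) = 3715 have opposite signs, so a root lies in (90, 91); Newton's method refines it to λ ≈ 90.2131. Check (Vieta): the three roots sum to 130, matching tr M = 130.
So the eigenvalues of A^T A are ≈ 1.5891, 38.1978, 90.2131 (all ≥ 0, as they must be for A^T A). The largest is λ_max ≈ 90.2131, hence ||A||_2 = sqrt(λ_max) ≈ 9.4981.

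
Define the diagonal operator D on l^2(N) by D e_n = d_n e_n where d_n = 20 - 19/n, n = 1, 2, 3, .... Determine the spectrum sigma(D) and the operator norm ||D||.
sigma(D) = {20 - 19/n : n ≥ 1} ∪ {20}; ||D|| = 20

A bounded diagonal operator on l^2 with diagonal entries d_n has spectrum equal to the closure of {d_n : n ≥ 1}: every d_n is an eigenvalue (with eigenvector e_n), so {d_n} ⊂ sigma(D); the spectrum is closed, so its closure is too; and for lambda not in the closure, (D - lambda I) has bounded inverse (the diagonal entries 1/(d_n - lambda) are bounded). For our sequence d_n = 20 - 19/n, n = 1, 2, 3, ...:
  - {d_n} = {20 - 19/n : n ≥ 1}; the only limit point is 20
  - closure = {20 - 19/n : n ≥ 1} ∪ {20}
For the norm: a diagonal operator has ||D|| = sup_n |d_n|. Here d_n = 20 - 19/n increases monotonically from d_1 = 1 toward 20, with all terms in [1, 20); so sup_n |d_n| = 20 (the supremum is the limit, not attained). So ||D|| = 20.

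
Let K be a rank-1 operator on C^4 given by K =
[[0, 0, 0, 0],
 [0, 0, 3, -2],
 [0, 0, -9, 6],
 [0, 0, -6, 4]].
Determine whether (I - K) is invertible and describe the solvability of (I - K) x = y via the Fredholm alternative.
(I - K) is invertible (det(I - K) = 6 ≠ 0), so for every y in C^4 the equation (I - K) x = y has a unique solution.

K has rank 1, so it is an outer product K = u v^T: every row of K is a multiple of one row vector. Reading off the entries, u = (0, 1, -3, -2) and v = (0, 0, 3, -2) (row i of K equals u_i·v^T). A rank-one matrix u v^T satisfies K u = u (v·u) and kills the (3)-dimensional subspace v^⊥, so its characteristic polynomial is lambda^3 (lambda - v·u) with v·u = tr K = -5. Hence the eigenvalues of I - K are 1 (multiplicity 3) and 1 - (-5) = 6, so det(I - K) = 6. (Direct check: I - K =
[[1, 0, 0, 0],
 [0, 1, -3, 2],
 [0, 0, 10, -6],
 [0, 0, 6, -3]]
has determinant 6.) The finite-dimensional Fredholm alternative says: either (I - K) is invertible, or ker(I - K) ≠ {0} and then range(I - K) = ker((I - K)^*)^⊥, with dim ker(I - K) = dim ker((I - K)^*). Since det(I - K) ≠ 0, 1 is not an eigenvalue of K and ker(I - K) = {0}, so we are in the first case: for every y there is a unique x = (I - K)^(-1) y. Explicitly, by the Sherman–Morrison formula, (I - u v^T)^(-1) = I + u v^T/(1 - v·u), i.e. (I - K)^(-1) = I + K/(6).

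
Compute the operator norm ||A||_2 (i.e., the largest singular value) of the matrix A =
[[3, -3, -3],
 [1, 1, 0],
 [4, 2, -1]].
||A||_2 = sqrt((50 + sqrt(316))/2) ≈ 5.8214 (= sqrt(largest eigenvalue of A^T A))

||A||_2 = sigma_max(A) = sqrt(lambda_max(A^T A)). Form the symmetric matrix M = A^T A =
[[26, 0, -13],
 [0, 14, 7],
 [-13, 7, 10]].
Its characteristic polynomial (trace, sum of principal 2x2 minors, determinant of M give the coefficients) is
  p(λ) = det(λ I - M) = λ^3 - 50λ^2 + 546λ.
The constant term is 0, so λ = 0 is a root. Dividing out λ leaves p(λ) = λ(λ^2 - 50λ + 546). For λ^2 - 50λ + 546 the discriminant is 316. It is nonnegative but not a perfect square, so the roots are real and irrational: λ = (50 ± sqrt(316))/2 ≈ 33.8882, 16.1118.
So the eigenvalues of A^T A are ≈ 0, 16.1118, 33.8882 (all ≥ 0, as they must be for A^T A). The largest is λ_max = (50 + sqrt(316))/2 ≈ 33.8882, hence ||A||_2 = sqrt(λ_max) = sqrt((50 + sqrt(316))/2) ≈ 5.8214.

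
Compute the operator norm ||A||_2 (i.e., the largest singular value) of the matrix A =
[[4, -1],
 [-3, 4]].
||A||_2 = sqrt((42 + sqrt(1088))/2) ≈ 6.1231 (= sqrt(largest eigenvalue of A^T A))

||A||_2 = sigma_max(A) = sqrt(lambda_max(A^T A)). Form the symmetric matrix M = A^T A =
[[25, -16],
 [-16, 17]].
Its characteristic polynomial (trace, determinant of M give the coefficients) is
  p(λ) = det(λ I - M) = λ^2 - 42λ + 169.
For λ^2 - 42λ + 169 the discriminant is 1088. It is nonnegative but not a perfect square, so the roots are real and irrational: λ = (42 ± sqrt(1088))/2 ≈ 37.4924, 4.5076.
So the eigenvalues of A^T A are ≈ 4.5076, 37.4924 (all ≥ 0, as they must be for A^T A). The largest is λ_max = (42 + sqrt(1088))/2 ≈ 37.4924, hence ||A||_2 = sqrt(λ_max) = sqrt((42 + sqrt(1088))/2) ≈ 6.1231.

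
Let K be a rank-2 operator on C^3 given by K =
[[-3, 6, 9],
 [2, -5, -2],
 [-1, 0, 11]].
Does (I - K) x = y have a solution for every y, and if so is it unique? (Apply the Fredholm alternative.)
(I - K) is invertible (det(I - K) = -78 ≠ 0), so for every y in C^3 the equation (I - K) x = y has a unique solution.

K has rank 2 and factors as K = U V^T = u1 v1^T + u2 v2^T with u1 = (3, -1, 3), v1 = (-1, 2, 3), u2 = (0, 1, 2), v2 = (1, -3, 1) (multiplying out reproduces the displayed K). The nonzero eigenvalues of U V^T coincide with those of the 2 x 2 matrix G = V^T U = [[v1·u1, v1·u2], [v2·u1, v2·u2]] = [[4, 8], [9, -1]], and by the Sylvester determinant identity det(I_3 - U V^T) = det(I_2 - V^T U) = det([[-3, -8], [-9, 2]]) = (-3)(2) - (-8)(-9) = -78. (Direct check: I - K =
[[4, -6, -9],
 [-2, 6, 2],
 [1, 0, -10]]
has determinant -78.) The finite-dimensional Fredholm alternative says: either (I - K) is invertible, or ker(I - K) ≠ {0} and then range(I - K) = ker((I - K)^*)^⊥, with dim ker(I - K) = dim ker((I - K)^*). Since det(I - K) ≠ 0, 1 is not an eigenvalue of K and ker(I - K) = {0}, so we are in the first case: for every y there is a unique x = (I - K)^(-1) y. (Explicitly, by the Woodbury identity, (I - U V^T)^(-1) = I + U (I_2 - G)^(-1) V^T.)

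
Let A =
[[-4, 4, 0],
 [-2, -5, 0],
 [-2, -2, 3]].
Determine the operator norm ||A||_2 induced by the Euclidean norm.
||A||_2 ≈ 6.784 (= sqrt(largest eigenvalue of A^T A))

||A||_2 = sigma_max(A) = sqrt(lambda_max(A^T A)). Form the symmetric matrix M = A^T A =
[[24, -2, -6],
 [-2, 45, -6],
 [-6, -6, 9]].
Its characteristic polynomial (trace, sum of principal 2x2 minors, determinant of M give the coefficients) is
  p(λ) = det(λ I - M) = λ^3 - 78λ^2 + 1625λ - 7056.
No integer candidate from the rational root theorem (±divisors of 7056) is a root, so the roots are irrational. The cubic discriminant is Δ = 261755680 > 0, so there are three distinct real roots. p(5) = -756 and p(6) = 102 have opposite signs, so a root lies in (5, 6); Newton's method refines it to λ ≈ 5.8732. p(26) = 42 and p(27) = -360 have opposite signs, so a root lies in (26, 27); Newton's method refines it to λ ≈ 26.1042. p(46) = -18 and p(47) = 840 have opposite signs, so a root lies in (46, 47); Newton's method refines it to λ ≈ 46.0225. Check (Vieta): the three roots sum to 78, matching tr M = 78.
So the eigenvalues of A^T A are ≈ 5.8732, 26.1042, 46.0225 (all ≥ 0, as they must be for A^T A). The largest is λ_max ≈ 46.0225, hence ||A||_2 = sqrt(λ_max) ≈ 6.784.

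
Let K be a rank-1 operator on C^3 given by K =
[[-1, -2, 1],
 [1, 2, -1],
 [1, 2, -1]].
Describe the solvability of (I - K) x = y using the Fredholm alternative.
(I - K) is invertible (det(I - K) = 1 ≠ 0), so for every y in C^3 the equation (I - K) x = y has a unique solution.

K has rank 1, so it is an outer product K = u v^T: every row of K is a multiple of one row vector. Reading off the entries, u = (-1, 1, 1) and v = (1, 2, -1) (row i of K equals u_i·v^T). A rank-one matrix u v^T satisfies K u = u (v·u) and kills the (2)-dimensional subspace v^⊥, so its characteristic polynomial is lambda^2 (lambda - v·u) with v·u = tr K = 0. Hence the eigenvalues of I - K are 1 (multiplicity 2) and 1 - (0) = 1, so det(I - K) = 1. (Direct check: I - K =
[[2, 2, -1],
 [-1, -1, 1],
 [-1, -2, 2]]
has determinant 1.) The finite-dimensional Fredholm alternative says: either (I - K) is invertible, or ker(I - K) ≠ {0} and then range(I - K) = ker((I - K)^*)^⊥, with dim ker(I - K) = dim ker((I - K)^*). Since det(I - K) ≠ 0, 1 is not an eigenvalue of K and ker(I - K) = {0}, so we are in the first case: for every y there is a unique x = (I - K)^(-1) y. Explicitly, by the Sherman–Morrison formula, (I - u v^T)^(-1) = I + u v^T/(1 - v·u), i.e. (I - K)^(-1) = I + K.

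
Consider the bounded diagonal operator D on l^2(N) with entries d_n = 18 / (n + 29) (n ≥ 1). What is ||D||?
||D|| = 3/5 (attained at n = 1)

For D diagonal, ||D|| = sup_n |d_n| = sup_n 18/(n + 29). This is positive and strictly decreasing in n, so the supremum is attained at n = 1: d_1 = 18/(1 + 29) = 3/5. Hence ||D|| = 3/5.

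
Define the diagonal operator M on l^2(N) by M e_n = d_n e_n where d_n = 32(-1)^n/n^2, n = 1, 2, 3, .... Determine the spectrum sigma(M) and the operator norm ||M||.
sigma(M) = {32(-1)^n/n^2 : n ≥ 1} ∪ {0}; ||M|| = 32

A bounded diagonal operator on l^2 with diagonal entries d_n has spectrum equal to the closure of {d_n : n ≥ 1}: every d_n is an eigenvalue (with eigenvector e_n), so {d_n} ⊂ sigma(M); the spectrum is closed, so its closure is too; and for lambda not in the closure, (M - lambda I) has bounded inverse (the diagonal entries 1/(d_n - lambda) are bounded). For our sequence d_n = 32(-1)^n/n^2, n = 1, 2, 3, ...:
  - {d_n} = {32(-1)^n/n^2 : n ≥ 1}; the only limit point is 0
  - closure = {32(-1)^n/n^2 : n ≥ 1} ∪ {0}
For the norm: a diagonal operator has ||M|| = sup_n |d_n|. Here |d_n| = 32/n^2 is decreasing, so sup_n |d_n| = |d_1| = 32. So ||M|| = 32.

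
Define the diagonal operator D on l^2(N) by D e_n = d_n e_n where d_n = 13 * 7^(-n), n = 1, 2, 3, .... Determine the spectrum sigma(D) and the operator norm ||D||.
sigma(D) = {13 * 7^(-n) : n ≥ 1} ∪ {0}; ||D|| = 13/7

A bounded diagonal operator on l^2 with diagonal entries d_n has spectrum equal to the closure of {d_n : n ≥ 1}: every d_n is an eigenvalue (with eigenvector e_n), so {d_n} ⊂ sigma(D); the spectrum is closed, so its closure is too; and for lambda not in the closure, (D - lambda I) has bounded inverse (the diagonal entries 1/(d_n - lambda) are bounded). For our sequence d_n = 13 * 7^(-n), n = 1, 2, 3, ...:
  - {d_n} = {13 * 7^(-n) : n ≥ 1}; the only limit point is 0
  - closure = {13 * 7^(-n) : n ≥ 1} ∪ {0}
For the norm: a diagonal operator has ||D|| = sup_n |d_n|. Here d_n = 13 * 7^(-n) is positive and decreasing, so sup_n |d_n| = d_1 = 13/7. So ||D|| = 13/7.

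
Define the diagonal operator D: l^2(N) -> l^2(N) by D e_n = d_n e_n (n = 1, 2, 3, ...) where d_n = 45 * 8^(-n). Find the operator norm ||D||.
||D|| = 45/8 (attained at n = 1)

For D diagonal, ||D|| = sup_n |d_n|. The sequence d_n = 45 * 8^(-n) is positive and strictly decreasing (ratio 8^(-1) < 1), so the supremum is d_1 = 45/8. Hence ||D|| = 45/8.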